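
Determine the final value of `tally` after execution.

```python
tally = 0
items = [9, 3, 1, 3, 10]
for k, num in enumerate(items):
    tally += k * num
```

Let's trace through this code step by step.

Initialize: tally = 0
Initialize: items = [9, 3, 1, 3, 10]
Entering loop: for k, num in enumerate(items):

After execution: tally = 54
54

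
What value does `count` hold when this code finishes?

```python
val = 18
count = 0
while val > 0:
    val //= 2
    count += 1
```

Let's trace through this code step by step.

Initialize: val = 18
Initialize: count = 0
Entering loop: while val > 0:

After execution: count = 5
5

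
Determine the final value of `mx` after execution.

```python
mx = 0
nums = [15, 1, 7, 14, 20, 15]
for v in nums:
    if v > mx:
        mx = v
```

Let's trace through this code step by step.

Initialize: mx = 0
Initialize: nums = [15, 1, 7, 14, 20, 15]
Entering loop: for v in nums:

After execution: mx = 20
20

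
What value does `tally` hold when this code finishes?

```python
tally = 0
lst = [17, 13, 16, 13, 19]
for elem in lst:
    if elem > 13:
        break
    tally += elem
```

Let's trace through this code step by step.

Initialize: tally = 0
Initialize: lst = [17, 13, 16, 13, 19]
Entering loop: for elem in lst:

After execution: tally = 0
0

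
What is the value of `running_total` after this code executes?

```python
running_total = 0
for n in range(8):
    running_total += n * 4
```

Let's trace through this code step by step.

Initialize: running_total = 0
Entering loop: for n in range(8):

After execution: running_total = 112
112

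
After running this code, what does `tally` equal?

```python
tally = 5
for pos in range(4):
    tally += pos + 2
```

Let's trace through this code step by step.

Initialize: tally = 5
Entering loop: for pos in range(4):

After execution: tally = 19
19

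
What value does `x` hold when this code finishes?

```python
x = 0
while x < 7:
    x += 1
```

Let's trace through this code step by step.

Initialize: x = 0
Entering loop: while x < 7:

After execution: x = 7
7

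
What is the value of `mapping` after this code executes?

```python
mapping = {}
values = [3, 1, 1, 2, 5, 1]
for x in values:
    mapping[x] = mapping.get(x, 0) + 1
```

Let's trace through this code step by step.

Initialize: mapping = {}
Initialize: values = [3, 1, 1, 2, 5, 1]
Entering loop: for x in values:

After execution: mapping = {3: 1, 1: 3, 2: 1, 5: 1}
{3: 1, 1: 3, 2: 1, 5: 1}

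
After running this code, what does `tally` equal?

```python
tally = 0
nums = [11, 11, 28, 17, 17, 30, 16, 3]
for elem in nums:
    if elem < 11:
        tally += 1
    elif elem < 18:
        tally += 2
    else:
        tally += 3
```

Let's trace through this code step by step.

Initialize: tally = 0
Initialize: nums = [11, 11, 28, 17, 17, 30, 16, 3]
Entering loop: for elem in nums:

After execution: tally = 17
17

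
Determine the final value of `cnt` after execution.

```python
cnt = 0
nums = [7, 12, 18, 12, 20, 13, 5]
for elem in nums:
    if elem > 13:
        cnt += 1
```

Let's trace through this code step by step.

Initialize: cnt = 0
Initialize: nums = [7, 12, 18, 12, 20, 13, 5]
Entering loop: for elem in nums:

After execution: cnt = 2
2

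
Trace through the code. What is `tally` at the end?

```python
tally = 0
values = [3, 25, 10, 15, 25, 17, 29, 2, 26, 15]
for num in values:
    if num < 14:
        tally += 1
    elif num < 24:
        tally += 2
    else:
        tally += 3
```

Let's trace through this code step by step.

Initialize: tally = 0
Initialize: values = [3, 25, 10, 15, 25, 17, 29, 2, 26, 15]
Entering loop: for num in values:

After execution: tally = 21
21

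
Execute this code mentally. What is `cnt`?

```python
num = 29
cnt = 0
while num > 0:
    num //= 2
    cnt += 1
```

Let's trace through this code step by step.

Initialize: num = 29
Initialize: cnt = 0
Entering loop: while num > 0:

After execution: cnt = 5
5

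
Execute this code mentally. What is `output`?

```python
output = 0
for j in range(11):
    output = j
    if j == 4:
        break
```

Let's trace through this code step by step.

Initialize: output = 0
Entering loop: for j in range(11):

After execution: output = 4
4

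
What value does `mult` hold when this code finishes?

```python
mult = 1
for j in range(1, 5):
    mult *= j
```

Let's trace through this code step by step.

Initialize: mult = 1
Entering loop: for j in range(1, 5):

After execution: mult = 24
24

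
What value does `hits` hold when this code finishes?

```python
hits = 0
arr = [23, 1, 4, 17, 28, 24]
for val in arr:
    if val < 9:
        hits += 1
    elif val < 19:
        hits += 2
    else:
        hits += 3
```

Let's trace through this code step by step.

Initialize: hits = 0
Initialize: arr = [23, 1, 4, 17, 28, 24]
Entering loop: for val in arr:

After execution: hits = 13
13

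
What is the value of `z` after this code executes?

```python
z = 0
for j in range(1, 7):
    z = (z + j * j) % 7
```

Let's trace through this code step by step.

Initialize: z = 0
Entering loop: for j in range(1, 7):

After execution: z = 0
0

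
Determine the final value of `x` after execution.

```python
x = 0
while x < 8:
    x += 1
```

Let's trace through this code step by step.

Initialize: x = 0
Entering loop: while x < 8:

After execution: x = 8
8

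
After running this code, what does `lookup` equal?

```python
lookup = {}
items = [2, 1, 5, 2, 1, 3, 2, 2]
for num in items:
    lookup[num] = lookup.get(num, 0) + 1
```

Let's trace through this code step by step.

Initialize: lookup = {}
Initialize: items = [2, 1, 5, 2, 1, 3, 2, 2]
Entering loop: for num in items:

After execution: lookup = {2: 4, 1: 2, 5: 1, 3: 1}
{2: 4, 1: 2, 5: 1, 3: 1}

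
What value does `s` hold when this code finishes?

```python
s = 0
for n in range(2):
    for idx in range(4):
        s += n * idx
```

Let's trace through this code step by step.

Initialize: s = 0
Entering loop: for n in range(2):

After execution: s = 6
6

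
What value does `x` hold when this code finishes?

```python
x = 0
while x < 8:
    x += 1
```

Let's trace through this code step by step.

Initialize: x = 0
Entering loop: while x < 8:

After execution: x = 8
8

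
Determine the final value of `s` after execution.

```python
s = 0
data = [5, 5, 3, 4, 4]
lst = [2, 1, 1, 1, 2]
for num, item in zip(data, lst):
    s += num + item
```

Let's trace through this code step by step.

Initialize: s = 0
Initialize: data = [5, 5, 3, 4, 4]
Initialize: lst = [2, 1, 1, 1, 2]
Entering loop: for num, item in zip(data, lst):

After execution: s = 28
28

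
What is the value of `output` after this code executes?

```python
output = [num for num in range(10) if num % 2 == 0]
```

Let's trace through this code step by step.

Initialize: output = [num for num in range(10) if num % 2 == 0]

After execution: output = [0, 2, 4, 6, 8]
[0, 2, 4, 6, 8]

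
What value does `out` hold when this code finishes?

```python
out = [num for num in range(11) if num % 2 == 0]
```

Let's trace through this code step by step.

Initialize: out = [num for num in range(11) if num % 2 == 0]

After execution: out = [0, 2, 4, 6, 8, 10]
[0, 2, 4, 6, 8, 10]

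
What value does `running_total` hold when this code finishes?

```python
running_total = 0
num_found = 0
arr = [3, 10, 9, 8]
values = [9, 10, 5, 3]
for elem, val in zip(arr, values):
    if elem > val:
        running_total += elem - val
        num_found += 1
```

Let's trace through this code step by step.

Initialize: running_total = 0
Initialize: num_found = 0
Initialize: arr = [3, 10, 9, 8]
Initialize: values = [9, 10, 5, 3]
Entering loop: for elem, val in zip(arr, values):

After execution: running_total = 9
9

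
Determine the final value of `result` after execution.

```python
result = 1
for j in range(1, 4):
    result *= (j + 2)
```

Let's trace through this code step by step.

Initialize: result = 1
Entering loop: for j in range(1, 4):

After execution: result = 60
60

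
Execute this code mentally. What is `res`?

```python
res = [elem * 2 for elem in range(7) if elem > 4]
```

Let's trace through this code step by step.

Initialize: res = [elem * 2 for elem in range(7) if elem > 4]

After execution: res = [10, 12]
[10, 12]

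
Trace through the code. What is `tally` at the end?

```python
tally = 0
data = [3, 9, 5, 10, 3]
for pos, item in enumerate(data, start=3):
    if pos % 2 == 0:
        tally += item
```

Let's trace through this code step by step.

Initialize: tally = 0
Initialize: data = [3, 9, 5, 10, 3]
Entering loop: for pos, item in enumerate(data, start=3):

After execution: tally = 19
19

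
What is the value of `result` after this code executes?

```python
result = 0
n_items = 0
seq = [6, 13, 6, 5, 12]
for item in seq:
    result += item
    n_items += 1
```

Let's trace through this code step by step.

Initialize: result = 0
Initialize: n_items = 0
Initialize: seq = [6, 13, 6, 5, 12]
Entering loop: for item in seq:

After execution: result = 42
42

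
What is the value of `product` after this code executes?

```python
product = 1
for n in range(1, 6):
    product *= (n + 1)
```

Let's trace through this code step by step.

Initialize: product = 1
Entering loop: for n in range(1, 6):

After execution: product = 720
720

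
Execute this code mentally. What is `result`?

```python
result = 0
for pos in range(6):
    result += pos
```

Let's trace through this code step by step.

Initialize: result = 0
Entering loop: for pos in range(6):

After execution: result = 15
15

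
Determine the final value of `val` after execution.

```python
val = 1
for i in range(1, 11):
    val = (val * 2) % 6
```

Let's trace through this code step by step.

Initialize: val = 1
Entering loop: for i in range(1, 11):

After execution: val = 4
4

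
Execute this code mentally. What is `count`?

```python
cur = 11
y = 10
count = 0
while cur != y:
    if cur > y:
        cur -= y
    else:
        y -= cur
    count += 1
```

Let's trace through this code step by step.

Initialize: cur = 11
Initialize: y = 10
Initialize: count = 0
Entering loop: while cur != y:

After execution: count = 10
10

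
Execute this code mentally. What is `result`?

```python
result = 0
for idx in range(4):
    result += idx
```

Let's trace through this code step by step.

Initialize: result = 0
Entering loop: for idx in range(4):

After execution: result = 6
6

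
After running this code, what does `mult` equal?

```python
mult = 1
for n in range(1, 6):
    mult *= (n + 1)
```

Let's trace through this code step by step.

Initialize: mult = 1
Entering loop: for n in range(1, 6):

After execution: mult = 720
720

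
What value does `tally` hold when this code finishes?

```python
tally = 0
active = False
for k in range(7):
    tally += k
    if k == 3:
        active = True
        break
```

Let's trace through this code step by step.

Initialize: tally = 0
Initialize: active = False
Entering loop: for k in range(7):

After execution: tally = 6
6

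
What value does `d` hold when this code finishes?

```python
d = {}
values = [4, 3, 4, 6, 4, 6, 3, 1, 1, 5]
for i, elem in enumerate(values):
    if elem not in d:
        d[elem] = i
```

Let's trace through this code step by step.

Initialize: d = {}
Initialize: values = [4, 3, 4, 6, 4, 6, 3, 1, 1, 5]
Entering loop: for i, elem in enumerate(values):

After execution: d = {4: 0, 3: 1, 6: 3, 1: 7, 5: 9}
{4: 0, 3: 1, 6: 3, 1: 7, 5: 9}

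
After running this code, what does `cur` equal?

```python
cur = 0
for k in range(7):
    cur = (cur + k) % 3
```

Let's trace through this code step by step.

Initialize: cur = 0
Entering loop: for k in range(7):

After execution: cur = 0
0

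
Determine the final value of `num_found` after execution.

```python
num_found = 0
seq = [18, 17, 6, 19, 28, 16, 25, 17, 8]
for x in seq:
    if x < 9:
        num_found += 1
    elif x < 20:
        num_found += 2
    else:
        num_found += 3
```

Let's trace through this code step by step.

Initialize: num_found = 0
Initialize: seq = [18, 17, 6, 19, 28, 16, 25, 17, 8]
Entering loop: for x in seq:

After execution: num_found = 18
18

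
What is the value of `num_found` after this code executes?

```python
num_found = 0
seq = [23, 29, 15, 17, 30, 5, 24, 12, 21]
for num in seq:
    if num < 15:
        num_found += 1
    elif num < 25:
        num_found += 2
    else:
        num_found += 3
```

Let's trace through this code step by step.

Initialize: num_found = 0
Initialize: seq = [23, 29, 15, 17, 30, 5, 24, 12, 21]
Entering loop: for num in seq:

After execution: num_found = 18
18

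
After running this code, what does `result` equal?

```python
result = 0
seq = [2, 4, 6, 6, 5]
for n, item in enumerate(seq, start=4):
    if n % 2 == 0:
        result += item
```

Let's trace through this code step by step.

Initialize: result = 0
Initialize: seq = [2, 4, 6, 6, 5]
Entering loop: for n, item in enumerate(seq, start=4):

After execution: result = 13
13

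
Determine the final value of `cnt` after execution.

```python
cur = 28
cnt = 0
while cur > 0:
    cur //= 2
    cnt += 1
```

Let's trace through this code step by step.

Initialize: cur = 28
Initialize: cnt = 0
Entering loop: while cur > 0:

After execution: cnt = 5
5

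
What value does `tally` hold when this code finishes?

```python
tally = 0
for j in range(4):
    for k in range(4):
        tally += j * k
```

Let's trace through this code step by step.

Initialize: tally = 0
Entering loop: for j in range(4):

After execution: tally = 36
36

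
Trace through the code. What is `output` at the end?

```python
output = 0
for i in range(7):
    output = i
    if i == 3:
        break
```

Let's trace through this code step by step.

Initialize: output = 0
Entering loop: for i in range(7):

After execution: output = 3
3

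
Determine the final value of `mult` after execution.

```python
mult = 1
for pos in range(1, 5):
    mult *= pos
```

Let's trace through this code step by step.

Initialize: mult = 1
Entering loop: for pos in range(1, 5):

After execution: mult = 24
24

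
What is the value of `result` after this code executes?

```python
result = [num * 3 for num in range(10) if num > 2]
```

Let's trace through this code step by step.

Initialize: result = [num * 3 for num in range(10) if num > 2]

After execution: result = [9, 12, 15, 18, 21, 24, 27]
[9, 12, 15, 18, 21, 24, 27]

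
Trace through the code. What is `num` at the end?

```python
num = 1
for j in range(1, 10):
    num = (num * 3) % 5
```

Let's trace through this code step by step.

Initialize: num = 1
Entering loop: for j in range(1, 10):

After execution: num = 3
3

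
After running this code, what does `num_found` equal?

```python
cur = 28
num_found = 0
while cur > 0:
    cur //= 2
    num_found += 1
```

Let's trace through this code step by step.

Initialize: cur = 28
Initialize: num_found = 0
Entering loop: while cur > 0:

After execution: num_found = 5
5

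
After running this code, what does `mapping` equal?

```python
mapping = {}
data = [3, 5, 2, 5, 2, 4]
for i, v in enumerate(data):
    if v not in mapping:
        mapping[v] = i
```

Let's trace through this code step by step.

Initialize: mapping = {}
Initialize: data = [3, 5, 2, 5, 2, 4]
Entering loop: for i, v in enumerate(data):

After execution: mapping = {3: 0, 5: 1, 2: 2, 4: 5}
{3: 0, 5: 1, 2: 2, 4: 5}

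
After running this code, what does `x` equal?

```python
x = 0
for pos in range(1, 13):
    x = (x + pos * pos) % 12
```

Let's trace through this code step by step.

Initialize: x = 0
Entering loop: for pos in range(1, 13):

After execution: x = 2
2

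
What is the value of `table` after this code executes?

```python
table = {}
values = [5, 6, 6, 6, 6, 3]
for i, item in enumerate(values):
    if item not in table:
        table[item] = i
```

Let's trace through this code step by step.

Initialize: table = {}
Initialize: values = [5, 6, 6, 6, 6, 3]
Entering loop: for i, item in enumerate(values):

After execution: table = {5: 0, 6: 1, 3: 5}
{5: 0, 6: 1, 3: 5}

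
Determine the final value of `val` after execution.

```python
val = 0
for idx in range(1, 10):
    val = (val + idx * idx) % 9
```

Let's trace through this code step by step.

Initialize: val = 0
Entering loop: for idx in range(1, 10):

After execution: val = 6
6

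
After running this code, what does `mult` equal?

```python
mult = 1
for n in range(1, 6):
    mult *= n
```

Let's trace through this code step by step.

Initialize: mult = 1
Entering loop: for n in range(1, 6):

After execution: mult = 120
120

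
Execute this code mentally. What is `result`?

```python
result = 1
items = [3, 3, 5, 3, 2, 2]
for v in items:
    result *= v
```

Let's trace through this code step by step.

Initialize: result = 1
Initialize: items = [3, 3, 5, 3, 2, 2]
Entering loop: for v in items:

After execution: result = 540
540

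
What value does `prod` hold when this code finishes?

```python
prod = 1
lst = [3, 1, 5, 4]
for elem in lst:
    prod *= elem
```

Let's trace through this code step by step.

Initialize: prod = 1
Initialize: lst = [3, 1, 5, 4]
Entering loop: for elem in lst:

After execution: prod = 60
60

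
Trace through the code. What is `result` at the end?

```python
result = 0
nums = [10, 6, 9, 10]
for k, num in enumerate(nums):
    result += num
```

Let's trace through this code step by step.

Initialize: result = 0
Initialize: nums = [10, 6, 9, 10]
Entering loop: for k, num in enumerate(nums):

After execution: result = 35
35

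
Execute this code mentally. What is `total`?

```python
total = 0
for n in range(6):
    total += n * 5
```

Let's trace through this code step by step.

Initialize: total = 0
Entering loop: for n in range(6):

After execution: total = 75
75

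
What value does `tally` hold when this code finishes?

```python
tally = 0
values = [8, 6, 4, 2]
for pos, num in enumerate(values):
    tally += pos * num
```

Let's trace through this code step by step.

Initialize: tally = 0
Initialize: values = [8, 6, 4, 2]
Entering loop: for pos, num in enumerate(values):

After execution: tally = 20
20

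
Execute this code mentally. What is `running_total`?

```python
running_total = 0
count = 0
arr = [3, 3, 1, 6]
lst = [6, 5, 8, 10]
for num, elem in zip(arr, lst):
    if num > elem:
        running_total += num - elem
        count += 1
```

Let's trace through this code step by step.

Initialize: running_total = 0
Initialize: count = 0
Initialize: arr = [3, 3, 1, 6]
Initialize: lst = [6, 5, 8, 10]
Entering loop: for num, elem in zip(arr, lst):

After execution: running_total = 0
0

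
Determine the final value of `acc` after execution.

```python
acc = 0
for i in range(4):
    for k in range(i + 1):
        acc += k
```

Let's trace through this code step by step.

Initialize: acc = 0
Entering loop: for i in range(4):

After execution: acc = 10
10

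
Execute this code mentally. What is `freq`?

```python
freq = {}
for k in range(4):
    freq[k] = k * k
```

Let's trace through this code step by step.

Initialize: freq = {}
Entering loop: for k in range(4):

After execution: freq = {0: 0, 1: 1, 2: 4, 3: 9}
{0: 0, 1: 1, 2: 4, 3: 9}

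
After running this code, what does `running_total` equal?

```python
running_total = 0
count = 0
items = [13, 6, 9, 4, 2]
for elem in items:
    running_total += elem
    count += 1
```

Let's trace through this code step by step.

Initialize: running_total = 0
Initialize: count = 0
Initialize: items = [13, 6, 9, 4, 2]
Entering loop: for elem in items:

After execution: running_total = 34
34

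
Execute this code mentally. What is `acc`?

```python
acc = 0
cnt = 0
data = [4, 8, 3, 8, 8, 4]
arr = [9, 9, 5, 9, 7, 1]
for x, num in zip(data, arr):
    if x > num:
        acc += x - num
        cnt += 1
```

Let's trace through this code step by step.

Initialize: acc = 0
Initialize: cnt = 0
Initialize: data = [4, 8, 3, 8, 8, 4]
Initialize: arr = [9, 9, 5, 9, 7, 1]
Entering loop: for x, num in zip(data, arr):

After execution: acc = 4
4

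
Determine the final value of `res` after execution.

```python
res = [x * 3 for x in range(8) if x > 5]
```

Let's trace through this code step by step.

Initialize: res = [x * 3 for x in range(8) if x > 5]

After execution: res = [18, 21]
[18, 21]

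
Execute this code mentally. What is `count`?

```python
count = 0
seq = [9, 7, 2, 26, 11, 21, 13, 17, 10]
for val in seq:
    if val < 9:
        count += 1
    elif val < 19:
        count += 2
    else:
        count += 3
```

Let's trace through this code step by step.

Initialize: count = 0
Initialize: seq = [9, 7, 2, 26, 11, 21, 13, 17, 10]
Entering loop: for val in seq:

After execution: count = 18
18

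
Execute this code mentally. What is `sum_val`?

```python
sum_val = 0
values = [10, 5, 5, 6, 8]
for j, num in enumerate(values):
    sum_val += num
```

Let's trace through this code step by step.

Initialize: sum_val = 0
Initialize: values = [10, 5, 5, 6, 8]
Entering loop: for j, num in enumerate(values):

After execution: sum_val = 34
34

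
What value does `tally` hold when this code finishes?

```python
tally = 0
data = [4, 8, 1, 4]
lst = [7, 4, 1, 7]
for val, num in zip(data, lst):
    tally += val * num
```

Let's trace through this code step by step.

Initialize: tally = 0
Initialize: data = [4, 8, 1, 4]
Initialize: lst = [7, 4, 1, 7]
Entering loop: for val, num in zip(data, lst):

After execution: tally = 89
89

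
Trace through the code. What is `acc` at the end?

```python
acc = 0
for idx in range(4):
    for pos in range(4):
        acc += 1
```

Let's trace through this code step by step.

Initialize: acc = 0
Entering loop: for idx in range(4):

After execution: acc = 16
16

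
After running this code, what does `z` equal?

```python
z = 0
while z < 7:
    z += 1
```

Let's trace through this code step by step.

Initialize: z = 0
Entering loop: while z < 7:

After execution: z = 7
7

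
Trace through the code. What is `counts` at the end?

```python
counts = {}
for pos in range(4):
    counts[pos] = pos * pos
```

Let's trace through this code step by step.

Initialize: counts = {}
Entering loop: for pos in range(4):

After execution: counts = {0: 0, 1: 1, 2: 4, 3: 9}
{0: 0, 1: 1, 2: 4, 3: 9}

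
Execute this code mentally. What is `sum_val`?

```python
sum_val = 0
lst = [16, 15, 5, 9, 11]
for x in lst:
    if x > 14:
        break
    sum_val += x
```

Let's trace through this code step by step.

Initialize: sum_val = 0
Initialize: lst = [16, 15, 5, 9, 11]
Entering loop: for x in lst:

After execution: sum_val = 0
0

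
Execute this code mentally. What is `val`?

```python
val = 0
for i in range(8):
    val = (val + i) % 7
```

Let's trace through this code step by step.

Initialize: val = 0
Entering loop: for i in range(8):

After execution: val = 0
0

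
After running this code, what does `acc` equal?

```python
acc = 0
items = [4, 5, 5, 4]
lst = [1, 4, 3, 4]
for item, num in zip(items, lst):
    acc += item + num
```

Let's trace through this code step by step.

Initialize: acc = 0
Initialize: items = [4, 5, 5, 4]
Initialize: lst = [1, 4, 3, 4]
Entering loop: for item, num in zip(items, lst):

After execution: acc = 30
30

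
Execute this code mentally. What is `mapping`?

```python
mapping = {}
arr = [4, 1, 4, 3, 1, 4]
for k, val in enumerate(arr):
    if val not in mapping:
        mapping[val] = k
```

Let's trace through this code step by step.

Initialize: mapping = {}
Initialize: arr = [4, 1, 4, 3, 1, 4]
Entering loop: for k, val in enumerate(arr):

After execution: mapping = {4: 0, 1: 1, 3: 3}
{4: 0, 1: 1, 3: 3}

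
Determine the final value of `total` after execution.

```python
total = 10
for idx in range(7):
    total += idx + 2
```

Let's trace through this code step by step.

Initialize: total = 10
Entering loop: for idx in range(7):

After execution: total = 45
45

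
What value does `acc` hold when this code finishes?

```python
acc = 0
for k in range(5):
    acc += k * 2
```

Let's trace through this code step by step.

Initialize: acc = 0
Entering loop: for k in range(5):

After execution: acc = 20
20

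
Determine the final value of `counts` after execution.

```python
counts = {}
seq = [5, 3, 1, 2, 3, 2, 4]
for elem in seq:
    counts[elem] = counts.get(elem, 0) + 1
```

Let's trace through this code step by step.

Initialize: counts = {}
Initialize: seq = [5, 3, 1, 2, 3, 2, 4]
Entering loop: for elem in seq:

After execution: counts = {5: 1, 3: 2, 1: 1, 2: 2, 4: 1}
{5: 1, 3: 2, 1: 1, 2: 2, 4: 1}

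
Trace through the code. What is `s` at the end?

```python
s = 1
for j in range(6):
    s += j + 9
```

Let's trace through this code step by step.

Initialize: s = 1
Entering loop: for j in range(6):

After execution: s = 70
70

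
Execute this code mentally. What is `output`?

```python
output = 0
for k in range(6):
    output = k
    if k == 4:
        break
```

Let's trace through this code step by step.

Initialize: output = 0
Entering loop: for k in range(6):

After execution: output = 4
4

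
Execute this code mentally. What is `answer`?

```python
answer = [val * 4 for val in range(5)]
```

Let's trace through this code step by step.

Initialize: answer = [val * 4 for val in range(5)]

After execution: answer = [0, 4, 8, 12, 16]
[0, 4, 8, 12, 16]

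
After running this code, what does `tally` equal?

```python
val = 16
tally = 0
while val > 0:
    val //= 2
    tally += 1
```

Let's trace through this code step by step.

Initialize: val = 16
Initialize: tally = 0
Entering loop: while val > 0:

After execution: tally = 5
5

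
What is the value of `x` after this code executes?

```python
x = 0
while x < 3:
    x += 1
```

Let's trace through this code step by step.

Initialize: x = 0
Entering loop: while x < 3:

After execution: x = 3
3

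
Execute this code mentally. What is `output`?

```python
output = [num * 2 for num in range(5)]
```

Let's trace through this code step by step.

Initialize: output = [num * 2 for num in range(5)]

After execution: output = [0, 2, 4, 6, 8]
[0, 2, 4, 6, 8]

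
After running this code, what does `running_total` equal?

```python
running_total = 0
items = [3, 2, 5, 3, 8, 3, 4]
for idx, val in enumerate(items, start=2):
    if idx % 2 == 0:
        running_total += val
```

Let's trace through this code step by step.

Initialize: running_total = 0
Initialize: items = [3, 2, 5, 3, 8, 3, 4]
Entering loop: for idx, val in enumerate(items, start=2):

After execution: running_total = 20
20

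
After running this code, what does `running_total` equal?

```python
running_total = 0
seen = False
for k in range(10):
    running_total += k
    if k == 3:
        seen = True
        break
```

Let's trace through this code step by step.

Initialize: running_total = 0
Initialize: seen = False
Entering loop: for k in range(10):

After execution: running_total = 6
6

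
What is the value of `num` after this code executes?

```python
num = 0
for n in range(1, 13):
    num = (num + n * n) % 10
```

Let's trace through this code step by step.

Initialize: num = 0
Entering loop: for n in range(1, 13):

After execution: num = 0
0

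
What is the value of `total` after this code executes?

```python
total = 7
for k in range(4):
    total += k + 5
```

Let's trace through this code step by step.

Initialize: total = 7
Entering loop: for k in range(4):

After execution: total = 33
33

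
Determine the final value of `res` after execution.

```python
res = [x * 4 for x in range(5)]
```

Let's trace through this code step by step.

Initialize: res = [x * 4 for x in range(5)]

After execution: res = [0, 4, 8, 12, 16]
[0, 4, 8, 12, 16]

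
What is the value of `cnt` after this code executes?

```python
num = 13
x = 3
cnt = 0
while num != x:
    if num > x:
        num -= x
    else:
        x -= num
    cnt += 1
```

Let's trace through this code step by step.

Initialize: num = 13
Initialize: x = 3
Initialize: cnt = 0
Entering loop: while num != x:

After execution: cnt = 6
6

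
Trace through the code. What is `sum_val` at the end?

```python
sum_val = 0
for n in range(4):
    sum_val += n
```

Let's trace through this code step by step.

Initialize: sum_val = 0
Entering loop: for n in range(4):

After execution: sum_val = 6
6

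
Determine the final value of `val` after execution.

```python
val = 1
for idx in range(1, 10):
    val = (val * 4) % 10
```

Let's trace through this code step by step.

Initialize: val = 1
Entering loop: for idx in range(1, 10):

After execution: val = 4
4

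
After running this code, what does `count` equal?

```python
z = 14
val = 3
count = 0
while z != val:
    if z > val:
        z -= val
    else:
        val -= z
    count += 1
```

Let's trace through this code step by step.

Initialize: z = 14
Initialize: val = 3
Initialize: count = 0
Entering loop: while z != val:

After execution: count = 6
6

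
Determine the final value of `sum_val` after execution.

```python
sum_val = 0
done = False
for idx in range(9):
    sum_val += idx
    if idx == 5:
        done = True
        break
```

Let's trace through this code step by step.

Initialize: sum_val = 0
Initialize: done = False
Entering loop: for idx in range(9):

After execution: sum_val = 15
15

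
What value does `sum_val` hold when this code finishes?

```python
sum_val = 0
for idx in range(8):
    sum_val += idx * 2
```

Let's trace through this code step by step.

Initialize: sum_val = 0
Entering loop: for idx in range(8):

After execution: sum_val = 56
56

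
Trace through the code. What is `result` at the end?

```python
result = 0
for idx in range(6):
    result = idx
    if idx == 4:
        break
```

Let's trace through this code step by step.

Initialize: result = 0
Entering loop: for idx in range(6):

After execution: result = 4
4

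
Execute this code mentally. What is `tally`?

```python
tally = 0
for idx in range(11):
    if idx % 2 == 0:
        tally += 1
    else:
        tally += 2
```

Let's trace through this code step by step.

Initialize: tally = 0
Entering loop: for idx in range(11):

After execution: tally = 16
16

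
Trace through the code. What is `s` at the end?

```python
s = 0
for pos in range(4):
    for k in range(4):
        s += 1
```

Let's trace through this code step by step.

Initialize: s = 0
Entering loop: for pos in range(4):

After execution: s = 16
16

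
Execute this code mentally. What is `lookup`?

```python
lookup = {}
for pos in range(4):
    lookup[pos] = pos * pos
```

Let's trace through this code step by step.

Initialize: lookup = {}
Entering loop: for pos in range(4):

After execution: lookup = {0: 0, 1: 1, 2: 4, 3: 9}
{0: 0, 1: 1, 2: 4, 3: 9}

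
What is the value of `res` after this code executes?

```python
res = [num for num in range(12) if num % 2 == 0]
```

Let's trace through this code step by step.

Initialize: res = [num for num in range(12) if num % 2 == 0]

After execution: res = [0, 2, 4, 6, 8, 10]
[0, 2, 4, 6, 8, 10]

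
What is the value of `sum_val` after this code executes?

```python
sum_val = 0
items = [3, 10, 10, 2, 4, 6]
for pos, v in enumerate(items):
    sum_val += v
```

Let's trace through this code step by step.

Initialize: sum_val = 0
Initialize: items = [3, 10, 10, 2, 4, 6]
Entering loop: for pos, v in enumerate(items):

After execution: sum_val = 35
35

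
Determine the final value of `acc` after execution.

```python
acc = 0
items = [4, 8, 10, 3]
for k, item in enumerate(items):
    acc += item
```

Let's trace through this code step by step.

Initialize: acc = 0
Initialize: items = [4, 8, 10, 3]
Entering loop: for k, item in enumerate(items):

After execution: acc = 25
25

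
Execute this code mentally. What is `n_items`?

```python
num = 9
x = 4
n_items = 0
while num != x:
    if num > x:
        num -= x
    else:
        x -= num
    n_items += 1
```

Let's trace through this code step by step.

Initialize: num = 9
Initialize: x = 4
Initialize: n_items = 0
Entering loop: while num != x:

After execution: n_items = 5
5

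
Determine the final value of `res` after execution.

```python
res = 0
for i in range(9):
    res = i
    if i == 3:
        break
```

Let's trace through this code step by step.

Initialize: res = 0
Entering loop: for i in range(9):

After execution: res = 3
3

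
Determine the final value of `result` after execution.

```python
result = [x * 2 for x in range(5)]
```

Let's trace through this code step by step.

Initialize: result = [x * 2 for x in range(5)]

After execution: result = [0, 2, 4, 6, 8]
[0, 2, 4, 6, 8]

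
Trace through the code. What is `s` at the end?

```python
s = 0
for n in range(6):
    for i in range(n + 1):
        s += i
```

Let's trace through this code step by step.

Initialize: s = 0
Entering loop: for n in range(6):

After execution: s = 35
35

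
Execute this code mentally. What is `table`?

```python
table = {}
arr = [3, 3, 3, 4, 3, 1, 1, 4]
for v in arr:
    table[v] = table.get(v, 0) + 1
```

Let's trace through this code step by step.

Initialize: table = {}
Initialize: arr = [3, 3, 3, 4, 3, 1, 1, 4]
Entering loop: for v in arr:

After execution: table = {3: 4, 4: 2, 1: 2}
{3: 4, 4: 2, 1: 2}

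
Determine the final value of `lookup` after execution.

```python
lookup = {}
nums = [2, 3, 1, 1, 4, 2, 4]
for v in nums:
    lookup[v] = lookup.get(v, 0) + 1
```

Let's trace through this code step by step.

Initialize: lookup = {}
Initialize: nums = [2, 3, 1, 1, 4, 2, 4]
Entering loop: for v in nums:

After execution: lookup = {2: 2, 3: 1, 1: 2, 4: 2}
{2: 2, 3: 1, 1: 2, 4: 2}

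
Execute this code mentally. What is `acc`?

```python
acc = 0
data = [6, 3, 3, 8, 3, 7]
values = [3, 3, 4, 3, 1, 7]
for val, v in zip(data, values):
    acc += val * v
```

Let's trace through this code step by step.

Initialize: acc = 0
Initialize: data = [6, 3, 3, 8, 3, 7]
Initialize: values = [3, 3, 4, 3, 1, 7]
Entering loop: for val, v in zip(data, values):

After execution: acc = 115
115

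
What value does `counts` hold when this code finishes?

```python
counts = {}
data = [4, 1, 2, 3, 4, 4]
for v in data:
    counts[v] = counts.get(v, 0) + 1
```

Let's trace through this code step by step.

Initialize: counts = {}
Initialize: data = [4, 1, 2, 3, 4, 4]
Entering loop: for v in data:

After execution: counts = {4: 3, 1: 1, 2: 1, 3: 1}
{4: 3, 1: 1, 2: 1, 3: 1}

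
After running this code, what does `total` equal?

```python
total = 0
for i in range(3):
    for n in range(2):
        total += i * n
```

Let's trace through this code step by step.

Initialize: total = 0
Entering loop: for i in range(3):

After execution: total = 3
3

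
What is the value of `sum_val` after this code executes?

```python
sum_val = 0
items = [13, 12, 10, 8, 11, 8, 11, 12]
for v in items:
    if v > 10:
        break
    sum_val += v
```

Let's trace through this code step by step.

Initialize: sum_val = 0
Initialize: items = [13, 12, 10, 8, 11, 8, 11, 12]
Entering loop: for v in items:

After execution: sum_val = 0
0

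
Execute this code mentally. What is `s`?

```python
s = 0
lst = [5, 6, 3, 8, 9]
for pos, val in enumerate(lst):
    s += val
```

Let's trace through this code step by step.

Initialize: s = 0
Initialize: lst = [5, 6, 3, 8, 9]
Entering loop: for pos, val in enumerate(lst):

After execution: s = 31
31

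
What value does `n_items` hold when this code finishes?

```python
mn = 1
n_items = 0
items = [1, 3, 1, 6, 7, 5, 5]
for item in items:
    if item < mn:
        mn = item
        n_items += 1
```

Let's trace through this code step by step.

Initialize: mn = 1
Initialize: n_items = 0
Initialize: items = [1, 3, 1, 6, 7, 5, 5]
Entering loop: for item in items:

After execution: n_items = 0
0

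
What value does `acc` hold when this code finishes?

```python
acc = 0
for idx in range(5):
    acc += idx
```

Let's trace through this code step by step.

Initialize: acc = 0
Entering loop: for idx in range(5):

After execution: acc = 10
10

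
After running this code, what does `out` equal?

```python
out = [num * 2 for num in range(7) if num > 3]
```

Let's trace through this code step by step.

Initialize: out = [num * 2 for num in range(7) if num > 3]

After execution: out = [8, 10, 12]
[8, 10, 12]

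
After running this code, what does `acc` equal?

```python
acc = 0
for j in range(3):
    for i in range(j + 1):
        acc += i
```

Let's trace through this code step by step.

Initialize: acc = 0
Entering loop: for j in range(3):

After execution: acc = 4
4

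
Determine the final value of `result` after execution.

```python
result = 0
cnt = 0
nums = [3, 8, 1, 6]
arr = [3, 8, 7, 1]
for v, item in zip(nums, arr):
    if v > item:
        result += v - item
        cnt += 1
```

Let's trace through this code step by step.

Initialize: result = 0
Initialize: cnt = 0
Initialize: nums = [3, 8, 1, 6]
Initialize: arr = [3, 8, 7, 1]
Entering loop: for v, item in zip(nums, arr):

After execution: result = 5
5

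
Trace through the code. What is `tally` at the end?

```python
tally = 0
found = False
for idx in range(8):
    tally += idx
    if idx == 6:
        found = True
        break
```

Let's trace through this code step by step.

Initialize: tally = 0
Initialize: found = False
Entering loop: for idx in range(8):

After execution: tally = 21
21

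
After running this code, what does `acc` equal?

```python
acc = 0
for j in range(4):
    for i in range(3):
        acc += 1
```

Let's trace through this code step by step.

Initialize: acc = 0
Entering loop: for j in range(4):

After execution: acc = 12
12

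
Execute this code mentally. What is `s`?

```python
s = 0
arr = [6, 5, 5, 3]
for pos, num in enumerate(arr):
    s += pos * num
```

Let's trace through this code step by step.

Initialize: s = 0
Initialize: arr = [6, 5, 5, 3]
Entering loop: for pos, num in enumerate(arr):

After execution: s = 24
24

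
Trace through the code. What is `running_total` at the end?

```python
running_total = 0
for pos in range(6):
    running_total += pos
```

Let's trace through this code step by step.

Initialize: running_total = 0
Entering loop: for pos in range(6):

After execution: running_total = 15
15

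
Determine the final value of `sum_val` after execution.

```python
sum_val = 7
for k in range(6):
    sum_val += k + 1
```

Let's trace through this code step by step.

Initialize: sum_val = 7
Entering loop: for k in range(6):

After execution: sum_val = 28
28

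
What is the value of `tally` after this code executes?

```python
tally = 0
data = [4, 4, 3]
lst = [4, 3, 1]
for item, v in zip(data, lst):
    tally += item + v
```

Let's trace through this code step by step.

Initialize: tally = 0
Initialize: data = [4, 4, 3]
Initialize: lst = [4, 3, 1]
Entering loop: for item, v in zip(data, lst):

After execution: tally = 19
19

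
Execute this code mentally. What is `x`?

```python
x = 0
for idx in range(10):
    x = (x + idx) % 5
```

Let's trace through this code step by step.

Initialize: x = 0
Entering loop: for idx in range(10):

After execution: x = 0
0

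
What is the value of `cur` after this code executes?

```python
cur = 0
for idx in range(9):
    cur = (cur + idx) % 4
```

Let's trace through this code step by step.

Initialize: cur = 0
Entering loop: for idx in range(9):

After execution: cur = 0
0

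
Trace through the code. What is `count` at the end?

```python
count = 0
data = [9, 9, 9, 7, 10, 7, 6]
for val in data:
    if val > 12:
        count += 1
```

Let's trace through this code step by step.

Initialize: count = 0
Initialize: data = [9, 9, 9, 7, 10, 7, 6]
Entering loop: for val in data:

After execution: count = 0
0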